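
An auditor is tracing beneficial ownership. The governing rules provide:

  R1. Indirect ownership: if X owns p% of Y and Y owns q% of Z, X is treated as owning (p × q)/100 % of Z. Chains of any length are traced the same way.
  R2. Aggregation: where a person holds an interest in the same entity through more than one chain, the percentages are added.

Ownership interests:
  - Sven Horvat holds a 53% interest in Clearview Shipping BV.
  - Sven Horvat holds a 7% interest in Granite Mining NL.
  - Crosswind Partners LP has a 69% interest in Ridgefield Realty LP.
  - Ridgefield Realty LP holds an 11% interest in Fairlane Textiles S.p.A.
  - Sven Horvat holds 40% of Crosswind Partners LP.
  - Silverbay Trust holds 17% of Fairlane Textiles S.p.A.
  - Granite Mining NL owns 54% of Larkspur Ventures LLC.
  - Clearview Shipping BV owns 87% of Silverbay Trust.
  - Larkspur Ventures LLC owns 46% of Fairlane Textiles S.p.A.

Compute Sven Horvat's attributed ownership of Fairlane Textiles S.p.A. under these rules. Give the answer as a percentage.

12.6135%

Chain via Granite Mining NL → Larkspur Ventures LLC (R1): 7% × 54% × 46% = 1.7388% of Fairlane Textiles S.p.A.
Chain via Crosswind Partners LP → Ridgefield Realty LP (R1): 40% × 69% × 11% = 3.036% of Fairlane Textiles S.p.A.
Chain via Clearview Shipping BV → Silverbay Trust (R1): 53% × 87% × 17% = 7.8387% of Fairlane Textiles S.p.A.
Aggregating (R2): 1.7388% + 3.036% + 7.8387% = 12.6135%.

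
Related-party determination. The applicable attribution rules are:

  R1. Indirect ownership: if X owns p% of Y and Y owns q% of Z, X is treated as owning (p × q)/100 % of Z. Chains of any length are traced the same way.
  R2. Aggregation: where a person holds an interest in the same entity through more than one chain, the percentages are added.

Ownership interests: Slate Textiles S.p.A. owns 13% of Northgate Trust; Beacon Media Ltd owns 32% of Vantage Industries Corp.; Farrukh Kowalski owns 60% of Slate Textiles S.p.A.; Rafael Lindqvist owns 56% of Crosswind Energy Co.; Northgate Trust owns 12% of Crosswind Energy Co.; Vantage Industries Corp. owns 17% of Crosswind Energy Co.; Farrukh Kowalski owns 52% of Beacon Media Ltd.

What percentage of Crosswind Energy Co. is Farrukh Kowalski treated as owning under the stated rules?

3.7648%

Chain via Slate Textiles S.p.A. → Northgate Trust (R1): 60% × 13% × 12% = 0.936% of Crosswind Energy Co.
Chain via Beacon Media Ltd → Vantage Industries Corp. (R1): 52% × 32% × 17% = 2.8288% of Crosswind Energy Co.
Aggregating (R2): 0.936% + 2.8288% = 3.7648%.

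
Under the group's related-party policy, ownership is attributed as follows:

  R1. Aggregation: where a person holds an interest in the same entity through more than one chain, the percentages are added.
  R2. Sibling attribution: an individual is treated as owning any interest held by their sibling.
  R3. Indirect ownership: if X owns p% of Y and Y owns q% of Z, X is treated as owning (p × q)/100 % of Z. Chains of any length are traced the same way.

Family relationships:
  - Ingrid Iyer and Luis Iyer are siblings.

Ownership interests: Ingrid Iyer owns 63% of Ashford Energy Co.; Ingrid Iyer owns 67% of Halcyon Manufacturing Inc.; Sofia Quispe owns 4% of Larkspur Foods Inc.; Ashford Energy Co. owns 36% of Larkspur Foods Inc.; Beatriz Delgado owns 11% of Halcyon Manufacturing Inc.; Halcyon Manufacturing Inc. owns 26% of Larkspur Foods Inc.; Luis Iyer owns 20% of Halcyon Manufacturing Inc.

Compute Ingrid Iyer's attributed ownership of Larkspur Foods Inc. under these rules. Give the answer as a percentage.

45.3%

By sibling attribution (R2), Ingrid Iyer is treated as also owning Luis Iyer's interest in Halcyon Manufacturing Inc, giving 67% + 20% = 87%.
Chain via Ashford Energy Co. (R3): 63% × 36% = 22.68% of Larkspur Foods Inc.
Chain via Halcyon Manufacturing Inc. (R3): 87% × 26% = 22.62% of Larkspur Foods Inc.
Aggregating (R1): 22.68% + 22.62% = 45.3%.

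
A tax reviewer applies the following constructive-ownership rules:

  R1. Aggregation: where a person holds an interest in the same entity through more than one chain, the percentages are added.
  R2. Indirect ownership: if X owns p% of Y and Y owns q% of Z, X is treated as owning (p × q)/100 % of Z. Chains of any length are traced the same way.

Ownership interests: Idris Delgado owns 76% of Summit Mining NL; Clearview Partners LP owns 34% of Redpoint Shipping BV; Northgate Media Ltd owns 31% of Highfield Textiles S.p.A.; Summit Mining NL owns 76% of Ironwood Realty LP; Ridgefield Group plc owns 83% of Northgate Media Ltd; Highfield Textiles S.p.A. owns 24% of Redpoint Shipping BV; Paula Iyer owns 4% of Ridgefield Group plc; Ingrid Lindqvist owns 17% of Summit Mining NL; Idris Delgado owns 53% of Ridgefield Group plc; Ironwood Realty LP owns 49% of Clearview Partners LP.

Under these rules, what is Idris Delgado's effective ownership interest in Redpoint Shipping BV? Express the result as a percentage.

Chain via Ridgefield Group plc → Northgate Media Ltd → Highfield Textiles S.p.A. (R2): 53% × 83% × 31% × 24% = 3.272856% of Redpoint Shipping BV.
Chain via Summit Mining NL → Ironwood Realty LP → Clearview Partners LP (R2): 76% × 76% × 49% × 34% = 9.622816% of Redpoint Shipping BV.
Aggregating (R1): 3.272856% + 9.622816% = 12.895672%.

12.895672%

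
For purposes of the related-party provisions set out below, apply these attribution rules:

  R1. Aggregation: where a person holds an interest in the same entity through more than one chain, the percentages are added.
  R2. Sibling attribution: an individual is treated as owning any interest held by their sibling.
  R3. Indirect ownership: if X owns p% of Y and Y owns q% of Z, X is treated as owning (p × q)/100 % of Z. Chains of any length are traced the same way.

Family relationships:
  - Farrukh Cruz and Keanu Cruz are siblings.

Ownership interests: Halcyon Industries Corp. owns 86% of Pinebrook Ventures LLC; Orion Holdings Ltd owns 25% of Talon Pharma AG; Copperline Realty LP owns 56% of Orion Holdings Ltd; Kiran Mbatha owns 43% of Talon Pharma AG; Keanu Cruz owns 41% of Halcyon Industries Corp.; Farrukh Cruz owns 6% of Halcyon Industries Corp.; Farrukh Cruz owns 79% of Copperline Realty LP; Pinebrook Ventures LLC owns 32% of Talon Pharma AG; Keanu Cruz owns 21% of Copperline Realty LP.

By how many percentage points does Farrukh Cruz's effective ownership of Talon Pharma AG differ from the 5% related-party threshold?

21.9344

By sibling attribution (R2), Farrukh Cruz is treated as also owning Keanu Cruz's interest in Halcyon Industries Corp, giving 6% + 41% = 47%.
By sibling attribution (R2), Farrukh Cruz is treated as also owning Keanu Cruz's interest in Copperline Realty LP, giving 79% + 21% = 100%.
Chain via Halcyon Industries Corp. → Pinebrook Ventures LLC (R3): 47% × 86% × 32% = 12.9344% of Talon Pharma AG.
Chain via Copperline Realty LP → Orion Holdings Ltd (R3): 100% × 56% × 25% = 14% of Talon Pharma AG.
Aggregating (R1): 12.9344% + 14% = 26.9344%.
26.9344% exceeds the 5% threshold by 21.9344 percentage points.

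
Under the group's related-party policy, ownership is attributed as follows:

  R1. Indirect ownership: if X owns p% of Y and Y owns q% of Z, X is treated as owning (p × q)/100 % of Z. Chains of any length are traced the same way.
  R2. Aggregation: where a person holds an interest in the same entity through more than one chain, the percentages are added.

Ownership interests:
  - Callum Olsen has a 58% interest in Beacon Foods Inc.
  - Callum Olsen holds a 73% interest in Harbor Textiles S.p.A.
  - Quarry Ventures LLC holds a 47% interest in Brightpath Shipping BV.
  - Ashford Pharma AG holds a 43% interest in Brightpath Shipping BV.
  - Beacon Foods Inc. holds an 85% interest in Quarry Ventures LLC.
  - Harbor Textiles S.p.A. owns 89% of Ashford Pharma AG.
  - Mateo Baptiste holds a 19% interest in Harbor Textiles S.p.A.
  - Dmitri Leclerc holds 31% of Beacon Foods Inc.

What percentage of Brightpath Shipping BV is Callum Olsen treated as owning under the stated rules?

Chain via Harbor Textiles S.p.A. → Ashford Pharma AG (R1): 73% × 89% × 43% = 27.9371% of Brightpath Shipping BV.
Chain via Beacon Foods Inc. → Quarry Ventures LLC (R1): 58% × 85% × 47% = 23.171% of Brightpath Shipping BV.
Aggregating (R2): 27.9371% + 23.171% = 51.1081%.

51.1081%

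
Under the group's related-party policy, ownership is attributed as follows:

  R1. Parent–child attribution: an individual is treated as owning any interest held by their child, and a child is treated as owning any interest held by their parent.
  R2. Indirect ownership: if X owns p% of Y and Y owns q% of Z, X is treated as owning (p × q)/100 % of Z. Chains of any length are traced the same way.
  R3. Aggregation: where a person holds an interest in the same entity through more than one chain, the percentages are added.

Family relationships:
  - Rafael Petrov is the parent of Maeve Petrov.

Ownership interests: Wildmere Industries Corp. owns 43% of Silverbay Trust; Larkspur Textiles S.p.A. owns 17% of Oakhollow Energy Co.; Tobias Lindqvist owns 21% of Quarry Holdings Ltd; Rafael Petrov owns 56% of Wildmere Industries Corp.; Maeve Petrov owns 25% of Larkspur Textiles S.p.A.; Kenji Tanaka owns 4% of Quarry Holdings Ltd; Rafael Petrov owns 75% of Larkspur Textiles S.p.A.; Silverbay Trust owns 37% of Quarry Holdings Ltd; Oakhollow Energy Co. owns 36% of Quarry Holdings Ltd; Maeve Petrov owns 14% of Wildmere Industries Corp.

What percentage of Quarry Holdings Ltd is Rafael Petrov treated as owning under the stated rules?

17.257%

By parent–child attribution (R1), Rafael Petrov is treated as also owning Maeve Petrov's interest in Wildmere Industries Corp, giving 56% + 14% = 70%.
By parent–child attribution (R1), Rafael Petrov is treated as also owning Maeve Petrov's interest in Larkspur Textiles S.p.A, giving 75% + 25% = 100%.
Chain via Wildmere Industries Corp. → Silverbay Trust (R2): 70% × 43% × 37% = 11.137% of Quarry Holdings Ltd.
Chain via Larkspur Textiles S.p.A. → Oakhollow Energy Co. (R2): 100% × 17% × 36% = 6.12% of Quarry Holdings Ltd.
Aggregating (R3): 11.137% + 6.12% = 17.257%.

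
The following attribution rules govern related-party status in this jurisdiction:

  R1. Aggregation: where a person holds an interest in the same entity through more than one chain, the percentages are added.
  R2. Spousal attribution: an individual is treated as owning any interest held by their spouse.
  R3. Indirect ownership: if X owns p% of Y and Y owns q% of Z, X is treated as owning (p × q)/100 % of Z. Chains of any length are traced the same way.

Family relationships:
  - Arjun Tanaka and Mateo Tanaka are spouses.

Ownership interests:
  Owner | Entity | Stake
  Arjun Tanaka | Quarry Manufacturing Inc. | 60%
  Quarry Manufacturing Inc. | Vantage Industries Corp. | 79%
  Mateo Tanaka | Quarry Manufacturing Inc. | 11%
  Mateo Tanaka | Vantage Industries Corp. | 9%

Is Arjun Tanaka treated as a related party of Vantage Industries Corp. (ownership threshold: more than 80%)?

No

By spousal attribution (R2), Arjun Tanaka is treated as also owning Mateo Tanaka's interest in Quarry Manufacturing Inc, giving 60% + 11% = 71%.
By spousal attribution (R2), Arjun Tanaka is treated as owning Mateo Tanaka's 9% interest in Vantage Industries Corp.
Chain via Quarry Manufacturing Inc. (R3): 71% × 79% = 56.09% of Vantage Industries Corp.
Direct interest in Vantage Industries Corp: 9%.
Aggregating (R1): 56.09% + 9% = 65.09%.
65.09% does not exceed the 80% threshold, so Arjun is not a related party to Vantage Industries Corp.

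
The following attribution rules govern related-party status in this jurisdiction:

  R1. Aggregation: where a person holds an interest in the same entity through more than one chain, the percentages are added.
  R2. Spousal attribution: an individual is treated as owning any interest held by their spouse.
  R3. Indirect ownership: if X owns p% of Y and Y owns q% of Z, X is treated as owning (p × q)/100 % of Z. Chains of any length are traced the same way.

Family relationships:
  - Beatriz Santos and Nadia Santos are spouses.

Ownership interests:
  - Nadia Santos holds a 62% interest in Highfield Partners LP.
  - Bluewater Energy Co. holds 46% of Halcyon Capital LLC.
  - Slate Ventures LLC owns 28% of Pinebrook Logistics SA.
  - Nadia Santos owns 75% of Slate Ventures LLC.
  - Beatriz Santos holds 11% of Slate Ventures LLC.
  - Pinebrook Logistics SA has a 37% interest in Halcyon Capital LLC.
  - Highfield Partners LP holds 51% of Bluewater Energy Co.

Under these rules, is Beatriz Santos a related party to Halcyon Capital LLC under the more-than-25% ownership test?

No

By spousal attribution (R2), Beatriz Santos is treated as also owning Nadia Santos's interest in Slate Ventures LLC, giving 11% + 75% = 86%.
By spousal attribution (R2), Beatriz Santos is treated as owning Nadia Santos's 62% interest in Highfield Partners LP.
Chain via Slate Ventures LLC → Pinebrook Logistics SA (R3): 86% × 28% × 37% = 8.9096% of Halcyon Capital LLC.
Chain via Highfield Partners LP → Bluewater Energy Co. (R3): 62% × 51% × 46% = 14.5452% of Halcyon Capital LLC.
Aggregating (R1): 8.9096% + 14.5452% = 23.4548%.
23.4548% does not exceed the 25% threshold, so Beatriz is not a related party to Halcyon Capital LLC.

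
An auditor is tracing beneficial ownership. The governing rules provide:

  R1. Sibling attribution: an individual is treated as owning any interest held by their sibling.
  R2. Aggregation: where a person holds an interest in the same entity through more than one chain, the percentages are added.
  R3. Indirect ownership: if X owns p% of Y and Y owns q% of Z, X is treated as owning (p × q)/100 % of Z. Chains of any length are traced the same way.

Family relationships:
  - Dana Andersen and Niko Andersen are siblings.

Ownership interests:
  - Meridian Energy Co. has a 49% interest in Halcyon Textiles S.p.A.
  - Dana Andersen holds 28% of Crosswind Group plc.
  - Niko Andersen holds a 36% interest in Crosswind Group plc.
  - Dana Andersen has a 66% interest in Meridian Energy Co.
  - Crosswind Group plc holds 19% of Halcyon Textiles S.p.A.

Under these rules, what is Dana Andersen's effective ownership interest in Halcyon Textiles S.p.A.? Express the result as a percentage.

By sibling attribution (R1), Dana Andersen is treated as also owning Niko Andersen's interest in Crosswind Group plc, giving 28% + 36% = 64%.
Chain via Crosswind Group plc (R3): 64% × 19% = 12.16% of Halcyon Textiles S.p.A.
Chain via Meridian Energy Co. (R3): 66% × 49% = 32.34% of Halcyon Textiles S.p.A.
Aggregating (R2): 12.16% + 32.34% = 44.5%.

44.5%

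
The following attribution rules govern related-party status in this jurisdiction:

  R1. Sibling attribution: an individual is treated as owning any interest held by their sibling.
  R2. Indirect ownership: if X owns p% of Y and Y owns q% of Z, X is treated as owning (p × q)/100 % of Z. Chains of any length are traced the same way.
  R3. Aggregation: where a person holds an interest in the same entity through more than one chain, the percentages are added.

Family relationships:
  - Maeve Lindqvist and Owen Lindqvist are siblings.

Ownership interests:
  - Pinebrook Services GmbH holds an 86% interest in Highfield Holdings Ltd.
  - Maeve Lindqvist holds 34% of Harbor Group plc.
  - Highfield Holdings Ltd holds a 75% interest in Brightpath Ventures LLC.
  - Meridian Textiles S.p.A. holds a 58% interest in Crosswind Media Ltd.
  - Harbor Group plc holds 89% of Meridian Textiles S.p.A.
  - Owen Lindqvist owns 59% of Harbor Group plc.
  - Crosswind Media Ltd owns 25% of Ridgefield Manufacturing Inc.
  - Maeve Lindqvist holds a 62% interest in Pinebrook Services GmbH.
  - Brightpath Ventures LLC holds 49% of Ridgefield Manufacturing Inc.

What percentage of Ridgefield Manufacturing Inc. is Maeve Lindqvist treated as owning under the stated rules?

By sibling attribution (R1), Maeve Lindqvist is treated as also owning Owen Lindqvist's interest in Harbor Group plc, giving 34% + 59% = 93%.
Chain via Pinebrook Services GmbH → Highfield Holdings Ltd → Brightpath Ventures LLC (R2): 62% × 86% × 75% × 49% = 19.5951% of Ridgefield Manufacturing Inc.
Chain via Harbor Group plc → Meridian Textiles S.p.A. → Crosswind Media Ltd (R2): 93% × 89% × 58% × 25% = 12.00165% of Ridgefield Manufacturing Inc.
Aggregating (R3): 19.5951% + 12.00165% = 31.59675%.

31.59675%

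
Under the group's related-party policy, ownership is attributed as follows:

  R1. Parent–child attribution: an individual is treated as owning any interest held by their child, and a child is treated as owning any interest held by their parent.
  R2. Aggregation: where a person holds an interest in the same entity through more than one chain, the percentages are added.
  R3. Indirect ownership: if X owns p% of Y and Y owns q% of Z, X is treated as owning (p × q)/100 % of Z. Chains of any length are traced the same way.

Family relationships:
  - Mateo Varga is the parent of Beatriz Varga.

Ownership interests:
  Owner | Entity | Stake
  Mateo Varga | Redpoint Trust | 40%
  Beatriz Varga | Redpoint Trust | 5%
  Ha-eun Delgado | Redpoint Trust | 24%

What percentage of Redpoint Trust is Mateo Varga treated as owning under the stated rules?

45%

By parent–child attribution (R1), Mateo Varga is treated as also owning Beatriz Varga's interest in Redpoint Trust, giving 40% + 5% = 45%.
Direct interest in Redpoint Trust: 45%.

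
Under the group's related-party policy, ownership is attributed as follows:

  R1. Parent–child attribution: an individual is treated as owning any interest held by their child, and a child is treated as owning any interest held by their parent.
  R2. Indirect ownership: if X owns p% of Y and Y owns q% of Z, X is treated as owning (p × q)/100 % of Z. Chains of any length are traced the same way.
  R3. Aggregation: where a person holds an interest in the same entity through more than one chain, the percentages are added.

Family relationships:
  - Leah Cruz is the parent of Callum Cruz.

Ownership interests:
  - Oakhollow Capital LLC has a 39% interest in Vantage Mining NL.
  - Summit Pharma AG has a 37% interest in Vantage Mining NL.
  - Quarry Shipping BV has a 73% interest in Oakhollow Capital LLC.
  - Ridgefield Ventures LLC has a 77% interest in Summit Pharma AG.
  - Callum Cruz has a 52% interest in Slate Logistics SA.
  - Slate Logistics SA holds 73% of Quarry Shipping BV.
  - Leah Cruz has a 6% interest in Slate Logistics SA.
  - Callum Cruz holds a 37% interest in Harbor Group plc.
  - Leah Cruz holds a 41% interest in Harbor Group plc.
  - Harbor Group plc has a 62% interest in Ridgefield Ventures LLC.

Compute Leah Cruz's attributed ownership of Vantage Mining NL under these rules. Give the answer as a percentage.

25.831962%

By parent–child attribution (R1), Leah Cruz is treated as also owning Callum Cruz's interest in Harbor Group plc, giving 41% + 37% = 78%.
By parent–child attribution (R1), Leah Cruz is treated as also owning Callum Cruz's interest in Slate Logistics SA, giving 6% + 52% = 58%.
Chain via Harbor Group plc → Ridgefield Ventures LLC → Summit Pharma AG (R2): 78% × 62% × 77% × 37% = 13.777764% of Vantage Mining NL.
Chain via Slate Logistics SA → Quarry Shipping BV → Oakhollow Capital LLC (R2): 58% × 73% × 73% × 39% = 12.054198% of Vantage Mining NL.
Aggregating (R3): 13.777764% + 12.054198% = 25.831962%.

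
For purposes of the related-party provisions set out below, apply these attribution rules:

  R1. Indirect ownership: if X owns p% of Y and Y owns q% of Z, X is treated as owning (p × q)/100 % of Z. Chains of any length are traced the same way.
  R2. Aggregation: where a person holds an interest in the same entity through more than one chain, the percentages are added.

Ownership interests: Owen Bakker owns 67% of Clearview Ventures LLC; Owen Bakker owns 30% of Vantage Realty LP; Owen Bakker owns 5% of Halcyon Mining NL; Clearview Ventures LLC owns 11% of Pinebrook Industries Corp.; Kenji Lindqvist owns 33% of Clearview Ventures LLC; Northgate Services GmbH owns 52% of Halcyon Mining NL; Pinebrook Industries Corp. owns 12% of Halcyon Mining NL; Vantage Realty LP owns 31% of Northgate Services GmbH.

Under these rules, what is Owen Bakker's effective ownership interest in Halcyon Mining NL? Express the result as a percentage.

Chain via Vantage Realty LP → Northgate Services GmbH (R1): 30% × 31% × 52% = 4.836% of Halcyon Mining NL.
Chain via Clearview Ventures LLC → Pinebrook Industries Corp. (R1): 67% × 11% × 12% = 0.8844% of Halcyon Mining NL.
Direct interest in Halcyon Mining NL: 5%.
Aggregating (R2): 4.836% + 0.8844% + 5% = 10.7204%.

10.7204%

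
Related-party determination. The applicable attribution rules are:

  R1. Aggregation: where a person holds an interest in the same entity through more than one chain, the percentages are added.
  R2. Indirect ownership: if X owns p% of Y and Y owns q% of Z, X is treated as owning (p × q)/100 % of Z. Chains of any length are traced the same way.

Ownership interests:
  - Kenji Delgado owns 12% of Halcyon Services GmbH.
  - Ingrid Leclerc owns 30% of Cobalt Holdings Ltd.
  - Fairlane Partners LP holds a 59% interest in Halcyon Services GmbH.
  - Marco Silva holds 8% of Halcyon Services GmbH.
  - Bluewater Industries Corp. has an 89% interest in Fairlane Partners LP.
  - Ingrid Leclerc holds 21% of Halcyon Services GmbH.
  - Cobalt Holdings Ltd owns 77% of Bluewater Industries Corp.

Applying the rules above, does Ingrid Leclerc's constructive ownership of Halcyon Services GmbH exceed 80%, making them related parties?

Chain via Cobalt Holdings Ltd → Bluewater Industries Corp. → Fairlane Partners LP (R2): 30% × 77% × 89% × 59% = 12.12981% of Halcyon Services GmbH.
Direct interest in Halcyon Services GmbH: 21%.
Aggregating (R1): 12.12981% + 21% = 33.12981%.
33.12981% does not exceed the 80% threshold, so Ingrid is not a related party to Halcyon Services GmbH.

No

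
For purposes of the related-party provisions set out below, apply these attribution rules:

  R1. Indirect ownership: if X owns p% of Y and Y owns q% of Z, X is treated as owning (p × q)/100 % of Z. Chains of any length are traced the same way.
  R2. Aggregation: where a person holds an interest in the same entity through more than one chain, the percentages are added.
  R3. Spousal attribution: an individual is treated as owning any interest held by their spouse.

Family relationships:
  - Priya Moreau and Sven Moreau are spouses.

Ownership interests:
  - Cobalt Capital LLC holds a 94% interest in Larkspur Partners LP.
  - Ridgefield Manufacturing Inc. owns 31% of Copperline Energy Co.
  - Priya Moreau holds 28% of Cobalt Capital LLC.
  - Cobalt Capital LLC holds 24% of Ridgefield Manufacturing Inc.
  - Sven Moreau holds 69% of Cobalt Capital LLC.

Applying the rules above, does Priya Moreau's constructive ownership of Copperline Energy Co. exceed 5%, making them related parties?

Yes

By spousal attribution (R3), Priya Moreau is treated as also owning Sven Moreau's interest in Cobalt Capital LLC, giving 28% + 69% = 97%.
Chain via Cobalt Capital LLC → Ridgefield Manufacturing Inc. (R1): 97% × 24% × 31% = 7.2168% of Copperline Energy Co.
7.2168% exceeds the 5% threshold, so Priya is a related party to Copperline Energy Co.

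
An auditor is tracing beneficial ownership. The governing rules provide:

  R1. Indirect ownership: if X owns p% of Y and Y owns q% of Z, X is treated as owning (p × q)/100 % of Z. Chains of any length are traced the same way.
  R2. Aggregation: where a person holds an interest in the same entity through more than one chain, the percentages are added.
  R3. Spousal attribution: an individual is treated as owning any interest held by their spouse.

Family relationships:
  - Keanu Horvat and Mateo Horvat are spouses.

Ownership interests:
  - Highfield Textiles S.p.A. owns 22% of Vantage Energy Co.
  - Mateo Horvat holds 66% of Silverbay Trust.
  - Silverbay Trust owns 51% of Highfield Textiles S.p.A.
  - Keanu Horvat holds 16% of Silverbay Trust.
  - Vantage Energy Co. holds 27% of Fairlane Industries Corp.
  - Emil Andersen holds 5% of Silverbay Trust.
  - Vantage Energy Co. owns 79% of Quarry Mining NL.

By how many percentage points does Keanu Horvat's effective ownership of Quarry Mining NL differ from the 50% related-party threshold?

42.731684

By spousal attribution (R3), Keanu Horvat is treated as also owning Mateo Horvat's interest in Silverbay Trust, giving 16% + 66% = 82%.
Chain via Silverbay Trust → Highfield Textiles S.p.A. → Vantage Energy Co. (R1): 82% × 51% × 22% × 79% = 7.268316% of Quarry Mining NL.
7.268316% falls short of the 50% threshold by 42.731684 percentage points.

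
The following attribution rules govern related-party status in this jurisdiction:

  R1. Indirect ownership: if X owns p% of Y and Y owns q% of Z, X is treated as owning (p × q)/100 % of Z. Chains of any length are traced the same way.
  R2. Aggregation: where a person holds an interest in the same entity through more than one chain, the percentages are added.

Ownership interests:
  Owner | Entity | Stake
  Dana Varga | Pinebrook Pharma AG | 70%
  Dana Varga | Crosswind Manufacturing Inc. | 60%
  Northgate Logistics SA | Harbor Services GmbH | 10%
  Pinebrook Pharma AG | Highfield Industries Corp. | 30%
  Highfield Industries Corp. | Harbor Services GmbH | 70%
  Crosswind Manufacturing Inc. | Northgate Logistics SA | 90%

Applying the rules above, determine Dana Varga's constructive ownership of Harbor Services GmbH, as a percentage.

Chain via Pinebrook Pharma AG → Highfield Industries Corp. (R1): 70% × 30% × 70% = 14.7% of Harbor Services GmbH.
Chain via Crosswind Manufacturing Inc. → Northgate Logistics SA (R1): 60% × 90% × 10% = 5.4% of Harbor Services GmbH.
Aggregating (R2): 14.7% + 5.4% = 20.1%.

20.1%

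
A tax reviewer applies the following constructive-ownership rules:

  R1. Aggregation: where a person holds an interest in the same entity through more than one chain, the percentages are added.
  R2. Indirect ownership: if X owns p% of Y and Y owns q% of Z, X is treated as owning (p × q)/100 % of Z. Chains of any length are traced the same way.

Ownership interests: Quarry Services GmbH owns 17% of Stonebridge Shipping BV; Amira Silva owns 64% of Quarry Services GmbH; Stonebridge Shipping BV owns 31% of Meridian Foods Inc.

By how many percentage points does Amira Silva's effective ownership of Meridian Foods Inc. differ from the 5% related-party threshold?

Chain via Quarry Services GmbH → Stonebridge Shipping BV (R2): 64% × 17% × 31% = 3.3728% of Meridian Foods Inc.
3.3728% falls short of the 5% threshold by 1.6272 percentage points.

1.6272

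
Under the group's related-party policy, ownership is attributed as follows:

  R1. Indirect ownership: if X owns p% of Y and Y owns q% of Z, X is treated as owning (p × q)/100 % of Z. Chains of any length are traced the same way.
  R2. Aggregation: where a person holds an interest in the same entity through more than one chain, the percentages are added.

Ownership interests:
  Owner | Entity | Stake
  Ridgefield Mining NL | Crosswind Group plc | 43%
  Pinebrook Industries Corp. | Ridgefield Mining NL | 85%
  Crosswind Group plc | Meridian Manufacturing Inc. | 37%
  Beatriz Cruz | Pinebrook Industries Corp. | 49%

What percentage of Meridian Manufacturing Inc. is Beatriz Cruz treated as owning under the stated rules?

6.626515%

Chain via Pinebrook Industries Corp. → Ridgefield Mining NL → Crosswind Group plc (R1): 49% × 85% × 43% × 37% = 6.626515% of Meridian Manufacturing Inc.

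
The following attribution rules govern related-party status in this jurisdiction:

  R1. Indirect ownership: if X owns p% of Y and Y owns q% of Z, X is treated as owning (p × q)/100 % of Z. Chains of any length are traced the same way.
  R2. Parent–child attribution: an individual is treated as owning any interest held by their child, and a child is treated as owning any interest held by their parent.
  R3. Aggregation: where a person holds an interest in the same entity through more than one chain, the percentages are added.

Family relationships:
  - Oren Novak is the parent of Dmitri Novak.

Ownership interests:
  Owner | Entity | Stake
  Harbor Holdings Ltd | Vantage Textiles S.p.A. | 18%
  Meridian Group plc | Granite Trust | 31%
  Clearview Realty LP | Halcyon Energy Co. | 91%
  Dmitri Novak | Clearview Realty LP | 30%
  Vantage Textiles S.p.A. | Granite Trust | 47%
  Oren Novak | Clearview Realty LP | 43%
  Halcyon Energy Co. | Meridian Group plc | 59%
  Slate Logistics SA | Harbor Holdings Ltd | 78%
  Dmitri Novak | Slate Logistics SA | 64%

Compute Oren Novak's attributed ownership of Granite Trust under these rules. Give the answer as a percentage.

16.373279%

By parent–child attribution (R2), Oren Novak is treated as also owning Dmitri Novak's interest in Clearview Realty LP, giving 43% + 30% = 73%.
By parent–child attribution (R2), Oren Novak is treated as owning Dmitri Novak's 64% interest in Slate Logistics SA.
Chain via Clearview Realty LP → Halcyon Energy Co. → Meridian Group plc (R1): 73% × 91% × 59% × 31% = 12.150047% of Granite Trust.
Chain via Slate Logistics SA → Harbor Holdings Ltd → Vantage Textiles S.p.A. (R1): 64% × 78% × 18% × 47% = 4.223232% of Granite Trust.
Aggregating (R3): 12.150047% + 4.223232% = 16.373279%.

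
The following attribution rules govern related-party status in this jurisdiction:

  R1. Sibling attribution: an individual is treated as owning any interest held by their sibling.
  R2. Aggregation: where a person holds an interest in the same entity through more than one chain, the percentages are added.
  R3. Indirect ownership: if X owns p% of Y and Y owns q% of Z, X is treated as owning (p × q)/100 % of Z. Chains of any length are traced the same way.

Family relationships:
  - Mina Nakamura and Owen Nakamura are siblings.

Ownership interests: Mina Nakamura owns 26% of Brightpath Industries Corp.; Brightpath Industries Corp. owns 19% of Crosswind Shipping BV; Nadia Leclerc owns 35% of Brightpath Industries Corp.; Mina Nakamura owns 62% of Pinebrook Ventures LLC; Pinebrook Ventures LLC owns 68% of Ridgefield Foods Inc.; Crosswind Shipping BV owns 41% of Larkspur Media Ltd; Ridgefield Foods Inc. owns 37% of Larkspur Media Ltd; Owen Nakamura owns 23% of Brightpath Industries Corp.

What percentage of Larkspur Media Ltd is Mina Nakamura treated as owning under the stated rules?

By sibling attribution (R1), Mina Nakamura is treated as also owning Owen Nakamura's interest in Brightpath Industries Corp, giving 26% + 23% = 49%.
Chain via Brightpath Industries Corp. → Crosswind Shipping BV (R3): 49% × 19% × 41% = 3.8171% of Larkspur Media Ltd.
Chain via Pinebrook Ventures LLC → Ridgefield Foods Inc. (R3): 62% × 68% × 37% = 15.5992% of Larkspur Media Ltd.
Aggregating (R2): 3.8171% + 15.5992% = 19.4163%.

19.4163%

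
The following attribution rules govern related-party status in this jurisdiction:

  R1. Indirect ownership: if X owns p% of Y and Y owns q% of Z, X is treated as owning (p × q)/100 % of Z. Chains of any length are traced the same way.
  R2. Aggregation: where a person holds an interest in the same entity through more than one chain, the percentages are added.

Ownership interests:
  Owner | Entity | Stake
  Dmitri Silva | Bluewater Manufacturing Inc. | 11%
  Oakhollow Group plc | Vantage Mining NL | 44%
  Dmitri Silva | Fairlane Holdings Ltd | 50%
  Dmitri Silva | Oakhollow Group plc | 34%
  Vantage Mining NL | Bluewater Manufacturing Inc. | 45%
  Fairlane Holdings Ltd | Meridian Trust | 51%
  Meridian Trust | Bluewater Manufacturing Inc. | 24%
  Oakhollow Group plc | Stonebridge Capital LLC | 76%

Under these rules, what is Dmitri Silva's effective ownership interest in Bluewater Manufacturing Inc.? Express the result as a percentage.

23.852%

Chain via Oakhollow Group plc → Vantage Mining NL (R1): 34% × 44% × 45% = 6.732% of Bluewater Manufacturing Inc.
Chain via Fairlane Holdings Ltd → Meridian Trust (R1): 50% × 51% × 24% = 6.12% of Bluewater Manufacturing Inc.
Direct interest in Bluewater Manufacturing Inc: 11%.
Aggregating (R2): 6.732% + 6.12% + 11% = 23.852%.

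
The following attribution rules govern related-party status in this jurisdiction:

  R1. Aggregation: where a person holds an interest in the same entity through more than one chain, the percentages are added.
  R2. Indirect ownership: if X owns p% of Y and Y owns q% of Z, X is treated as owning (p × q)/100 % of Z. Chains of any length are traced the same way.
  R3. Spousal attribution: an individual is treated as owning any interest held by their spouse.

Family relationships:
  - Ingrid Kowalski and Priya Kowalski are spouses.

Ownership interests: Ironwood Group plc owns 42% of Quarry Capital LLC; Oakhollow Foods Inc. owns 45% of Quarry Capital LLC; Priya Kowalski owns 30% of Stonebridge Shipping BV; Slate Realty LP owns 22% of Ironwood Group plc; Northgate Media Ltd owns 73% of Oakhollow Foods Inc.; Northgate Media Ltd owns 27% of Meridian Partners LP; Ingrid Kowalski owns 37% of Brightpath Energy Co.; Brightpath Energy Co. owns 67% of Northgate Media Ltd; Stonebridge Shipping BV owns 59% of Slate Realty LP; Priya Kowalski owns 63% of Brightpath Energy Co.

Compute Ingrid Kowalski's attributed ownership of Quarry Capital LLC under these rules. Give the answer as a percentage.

23.64498%

By spousal attribution (R3), Ingrid Kowalski is treated as also owning Priya Kowalski's interest in Brightpath Energy Co, giving 37% + 63% = 100%.
By spousal attribution (R3), Ingrid Kowalski is treated as owning Priya Kowalski's 30% interest in Stonebridge Shipping BV.
Chain via Brightpath Energy Co. → Northgate Media Ltd → Oakhollow Foods Inc. (R2): 100% × 67% × 73% × 45% = 22.0095% of Quarry Capital LLC.
Chain via Stonebridge Shipping BV → Slate Realty LP → Ironwood Group plc (R2): 30% × 59% × 22% × 42% = 1.63548% of Quarry Capital LLC.
Aggregating (R1): 22.0095% + 1.63548% = 23.64498%.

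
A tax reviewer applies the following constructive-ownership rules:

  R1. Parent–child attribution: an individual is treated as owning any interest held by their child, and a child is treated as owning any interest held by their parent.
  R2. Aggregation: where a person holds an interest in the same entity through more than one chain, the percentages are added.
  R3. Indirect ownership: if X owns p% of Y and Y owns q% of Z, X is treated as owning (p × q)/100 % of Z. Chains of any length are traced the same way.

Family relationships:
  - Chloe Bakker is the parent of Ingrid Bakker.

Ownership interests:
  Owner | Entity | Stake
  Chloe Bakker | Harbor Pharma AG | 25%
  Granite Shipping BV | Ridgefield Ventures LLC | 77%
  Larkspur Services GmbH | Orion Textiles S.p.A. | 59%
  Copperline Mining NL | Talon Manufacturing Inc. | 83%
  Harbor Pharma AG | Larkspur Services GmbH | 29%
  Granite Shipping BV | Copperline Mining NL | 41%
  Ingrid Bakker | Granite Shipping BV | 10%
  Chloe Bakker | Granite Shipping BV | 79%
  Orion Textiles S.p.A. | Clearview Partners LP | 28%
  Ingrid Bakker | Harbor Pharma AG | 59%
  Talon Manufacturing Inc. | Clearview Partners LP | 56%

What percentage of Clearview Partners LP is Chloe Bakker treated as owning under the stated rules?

20.984824%

By parent–child attribution (R1), Chloe Bakker is treated as also owning Ingrid Bakker's interest in Granite Shipping BV, giving 79% + 10% = 89%.
By parent–child attribution (R1), Chloe Bakker is treated as also owning Ingrid Bakker's interest in Harbor Pharma AG, giving 25% + 59% = 84%.
Chain via Granite Shipping BV → Copperline Mining NL → Talon Manufacturing Inc. (R3): 89% × 41% × 83% × 56% = 16.960552% of Clearview Partners LP.
Chain via Harbor Pharma AG → Larkspur Services GmbH → Orion Textiles S.p.A. (R3): 84% × 29% × 59% × 28% = 4.024272% of Clearview Partners LP.
Aggregating (R2): 16.960552% + 4.024272% = 20.984824%.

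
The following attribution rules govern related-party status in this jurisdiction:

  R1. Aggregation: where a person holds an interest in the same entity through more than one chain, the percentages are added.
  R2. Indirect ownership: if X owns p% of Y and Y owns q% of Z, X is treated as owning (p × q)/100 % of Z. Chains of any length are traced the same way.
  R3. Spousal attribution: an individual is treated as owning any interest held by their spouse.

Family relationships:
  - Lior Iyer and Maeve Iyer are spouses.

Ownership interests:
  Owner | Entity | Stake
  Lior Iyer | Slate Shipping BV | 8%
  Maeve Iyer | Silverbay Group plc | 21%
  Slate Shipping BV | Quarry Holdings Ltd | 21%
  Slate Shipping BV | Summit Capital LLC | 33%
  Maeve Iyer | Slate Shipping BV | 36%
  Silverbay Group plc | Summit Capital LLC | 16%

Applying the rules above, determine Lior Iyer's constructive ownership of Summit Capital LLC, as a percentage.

17.88%

By spousal attribution (R3), Lior Iyer is treated as also owning Maeve Iyer's interest in Slate Shipping BV, giving 8% + 36% = 44%.
By spousal attribution (R3), Lior Iyer is treated as owning Maeve Iyer's 21% interest in Silverbay Group plc.
Chain via Slate Shipping BV (R2): 44% × 33% = 14.52% of Summit Capital LLC.
Chain via Silverbay Group plc (R2): 21% × 16% = 3.36% of Summit Capital LLC.
Aggregating (R1): 14.52% + 3.36% = 17.88%.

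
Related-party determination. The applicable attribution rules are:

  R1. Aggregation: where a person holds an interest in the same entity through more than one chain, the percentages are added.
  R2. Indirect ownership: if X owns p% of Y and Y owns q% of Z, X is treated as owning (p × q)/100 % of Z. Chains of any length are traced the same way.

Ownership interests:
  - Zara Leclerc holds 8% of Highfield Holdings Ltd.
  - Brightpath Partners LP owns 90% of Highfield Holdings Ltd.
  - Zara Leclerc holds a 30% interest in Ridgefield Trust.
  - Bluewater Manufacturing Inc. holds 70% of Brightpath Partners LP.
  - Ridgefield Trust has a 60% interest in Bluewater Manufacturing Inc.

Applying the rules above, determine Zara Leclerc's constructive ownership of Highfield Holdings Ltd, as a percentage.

19.34%

Chain via Ridgefield Trust → Bluewater Manufacturing Inc. → Brightpath Partners LP (R2): 30% × 60% × 70% × 90% = 11.34% of Highfield Holdings Ltd.
Direct interest in Highfield Holdings Ltd: 8%.
Aggregating (R1): 11.34% + 8% = 19.34%.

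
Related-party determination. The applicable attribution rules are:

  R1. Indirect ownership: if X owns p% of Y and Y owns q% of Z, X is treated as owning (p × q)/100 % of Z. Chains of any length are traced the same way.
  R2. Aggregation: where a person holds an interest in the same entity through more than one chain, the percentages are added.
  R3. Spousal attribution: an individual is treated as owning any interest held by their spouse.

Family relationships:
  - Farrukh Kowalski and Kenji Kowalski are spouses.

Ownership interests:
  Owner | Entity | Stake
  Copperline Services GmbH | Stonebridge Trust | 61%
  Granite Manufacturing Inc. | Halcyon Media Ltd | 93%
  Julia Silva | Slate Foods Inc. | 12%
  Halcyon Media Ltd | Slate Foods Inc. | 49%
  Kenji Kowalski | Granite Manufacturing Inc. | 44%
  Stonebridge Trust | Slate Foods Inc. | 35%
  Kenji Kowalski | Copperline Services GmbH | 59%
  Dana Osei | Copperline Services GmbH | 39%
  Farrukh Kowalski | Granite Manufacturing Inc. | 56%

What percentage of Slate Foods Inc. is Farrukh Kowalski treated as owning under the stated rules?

By spousal attribution (R3), Farrukh Kowalski is treated as also owning Kenji Kowalski's interest in Granite Manufacturing Inc, giving 56% + 44% = 100%.
By spousal attribution (R3), Farrukh Kowalski is treated as owning Kenji Kowalski's 59% interest in Copperline Services GmbH.
Chain via Granite Manufacturing Inc. → Halcyon Media Ltd (R1): 100% × 93% × 49% = 45.57% of Slate Foods Inc.
Chain via Copperline Services GmbH → Stonebridge Trust (R1): 59% × 61% × 35% = 12.5965% of Slate Foods Inc.
Aggregating (R2): 45.57% + 12.5965% = 58.1665%.

58.1665%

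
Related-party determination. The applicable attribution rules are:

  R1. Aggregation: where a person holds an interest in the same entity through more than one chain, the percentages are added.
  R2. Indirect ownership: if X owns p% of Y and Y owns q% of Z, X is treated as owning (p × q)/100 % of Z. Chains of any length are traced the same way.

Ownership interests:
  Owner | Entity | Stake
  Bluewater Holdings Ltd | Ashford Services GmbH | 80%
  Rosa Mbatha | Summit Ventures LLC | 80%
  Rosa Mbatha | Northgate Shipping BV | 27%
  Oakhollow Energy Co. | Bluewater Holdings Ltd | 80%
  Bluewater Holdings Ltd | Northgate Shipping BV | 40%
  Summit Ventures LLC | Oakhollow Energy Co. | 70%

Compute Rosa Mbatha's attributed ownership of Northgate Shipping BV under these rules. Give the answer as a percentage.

44.92%

Chain via Summit Ventures LLC → Oakhollow Energy Co. → Bluewater Holdings Ltd (R2): 80% × 70% × 80% × 40% = 17.92% of Northgate Shipping BV.
Direct interest in Northgate Shipping BV: 27%.
Aggregating (R1): 17.92% + 27% = 44.92%.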